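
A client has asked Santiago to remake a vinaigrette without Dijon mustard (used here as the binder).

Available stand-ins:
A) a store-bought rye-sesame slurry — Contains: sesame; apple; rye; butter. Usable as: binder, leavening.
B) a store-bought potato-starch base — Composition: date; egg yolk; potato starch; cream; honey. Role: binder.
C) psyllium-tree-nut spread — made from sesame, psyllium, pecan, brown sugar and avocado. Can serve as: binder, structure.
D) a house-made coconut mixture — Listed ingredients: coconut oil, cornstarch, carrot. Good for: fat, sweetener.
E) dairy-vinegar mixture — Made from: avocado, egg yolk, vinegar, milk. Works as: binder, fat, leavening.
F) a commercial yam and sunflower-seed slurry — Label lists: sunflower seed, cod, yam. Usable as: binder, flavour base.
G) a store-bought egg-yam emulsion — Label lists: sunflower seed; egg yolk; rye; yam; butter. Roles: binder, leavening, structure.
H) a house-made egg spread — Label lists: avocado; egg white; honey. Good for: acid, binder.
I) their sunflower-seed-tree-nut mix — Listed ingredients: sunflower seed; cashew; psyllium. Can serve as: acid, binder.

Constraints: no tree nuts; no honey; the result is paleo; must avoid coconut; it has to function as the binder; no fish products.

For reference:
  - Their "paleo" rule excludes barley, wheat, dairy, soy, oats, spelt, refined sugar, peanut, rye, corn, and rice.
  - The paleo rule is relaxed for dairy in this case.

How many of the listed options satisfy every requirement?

A: has rye, so not paleo — no
B: has honey, so not honey-free — reject
C: has brown sugar, so not paleo; has pecan, so not tree-nut-free — out
D: not usable as a binder; has cornstarch, so not paleo (and 1 more) — reject
E: dairy is permitted under the paleo carve-out; nothing else excluded — keep
F: has cod, so not fish-free — no
G: has rye, so not paleo — out
H: has honey, so not honey-free — reject
I: has cashew, so not tree-nut-free — reject

1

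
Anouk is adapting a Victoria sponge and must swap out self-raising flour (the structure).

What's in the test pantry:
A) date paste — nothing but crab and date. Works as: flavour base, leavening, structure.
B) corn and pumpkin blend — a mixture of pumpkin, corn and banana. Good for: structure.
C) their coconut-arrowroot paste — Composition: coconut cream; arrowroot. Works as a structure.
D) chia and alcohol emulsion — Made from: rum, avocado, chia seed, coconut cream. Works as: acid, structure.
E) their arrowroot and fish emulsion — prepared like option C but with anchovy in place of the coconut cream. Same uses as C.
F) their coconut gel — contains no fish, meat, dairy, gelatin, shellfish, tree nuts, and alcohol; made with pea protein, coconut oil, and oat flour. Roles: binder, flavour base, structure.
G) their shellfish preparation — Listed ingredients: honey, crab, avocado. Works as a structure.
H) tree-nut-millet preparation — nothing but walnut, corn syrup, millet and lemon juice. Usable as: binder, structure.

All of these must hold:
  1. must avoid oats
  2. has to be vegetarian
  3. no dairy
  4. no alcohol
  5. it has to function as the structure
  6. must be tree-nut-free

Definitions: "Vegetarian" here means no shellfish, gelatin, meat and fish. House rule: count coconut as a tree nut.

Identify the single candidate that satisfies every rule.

B

A: has crab, so not vegetarian — reject
B: all constraints satisfied — valid
C: has coconut cream, so not tree-nut-free — no
D: has coconut cream, so not tree-nut-free; has rum, so not alcohol-free — no
E: has anchovy, so not vegetarian — no
F: has coconut oil, so not tree-nut-free; has oat flour, so not oat-free — no
G: has crab, so not vegetarian — no
H: has walnut, so not tree-nut-free — out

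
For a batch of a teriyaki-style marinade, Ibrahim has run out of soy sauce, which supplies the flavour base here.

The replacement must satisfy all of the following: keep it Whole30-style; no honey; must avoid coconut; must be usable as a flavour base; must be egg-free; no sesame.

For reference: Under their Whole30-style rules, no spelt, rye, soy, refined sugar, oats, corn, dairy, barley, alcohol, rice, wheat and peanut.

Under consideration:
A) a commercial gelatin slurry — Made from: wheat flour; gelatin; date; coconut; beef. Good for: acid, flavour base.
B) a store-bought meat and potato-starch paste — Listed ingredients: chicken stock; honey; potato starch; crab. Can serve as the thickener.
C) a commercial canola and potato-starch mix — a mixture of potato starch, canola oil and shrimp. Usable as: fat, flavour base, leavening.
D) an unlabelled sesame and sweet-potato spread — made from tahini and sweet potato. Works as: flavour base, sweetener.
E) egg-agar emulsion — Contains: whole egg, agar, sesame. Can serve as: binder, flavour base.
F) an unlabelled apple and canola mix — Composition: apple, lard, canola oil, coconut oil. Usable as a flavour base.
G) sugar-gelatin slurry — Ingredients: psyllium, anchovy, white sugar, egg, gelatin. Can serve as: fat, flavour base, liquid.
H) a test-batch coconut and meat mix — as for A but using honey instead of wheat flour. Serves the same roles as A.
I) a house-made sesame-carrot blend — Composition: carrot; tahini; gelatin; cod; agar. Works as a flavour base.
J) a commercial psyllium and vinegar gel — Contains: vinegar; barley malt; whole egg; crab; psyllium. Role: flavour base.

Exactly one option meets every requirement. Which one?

C

A: has wheat flour, so not Whole30-style; has coconut, so not coconut-free — reject
B: not usable as a flavour base; has honey, so not honey-free — no
C: Whole30-style, no coconut — valid
D: has tahini, so not sesame-free — out
E: has sesame, so not sesame-free; has whole egg, so not egg-free — no
F: has coconut oil, so not coconut-free — reject
G: has white sugar, so not Whole30-style; has egg, so not egg-free — no
H: has honey, so not honey-free; has coconut, so not coconut-free — out
I: has tahini, so not sesame-free — no
J: has barley malt, so not Whole30-style; has whole egg, so not egg-free — no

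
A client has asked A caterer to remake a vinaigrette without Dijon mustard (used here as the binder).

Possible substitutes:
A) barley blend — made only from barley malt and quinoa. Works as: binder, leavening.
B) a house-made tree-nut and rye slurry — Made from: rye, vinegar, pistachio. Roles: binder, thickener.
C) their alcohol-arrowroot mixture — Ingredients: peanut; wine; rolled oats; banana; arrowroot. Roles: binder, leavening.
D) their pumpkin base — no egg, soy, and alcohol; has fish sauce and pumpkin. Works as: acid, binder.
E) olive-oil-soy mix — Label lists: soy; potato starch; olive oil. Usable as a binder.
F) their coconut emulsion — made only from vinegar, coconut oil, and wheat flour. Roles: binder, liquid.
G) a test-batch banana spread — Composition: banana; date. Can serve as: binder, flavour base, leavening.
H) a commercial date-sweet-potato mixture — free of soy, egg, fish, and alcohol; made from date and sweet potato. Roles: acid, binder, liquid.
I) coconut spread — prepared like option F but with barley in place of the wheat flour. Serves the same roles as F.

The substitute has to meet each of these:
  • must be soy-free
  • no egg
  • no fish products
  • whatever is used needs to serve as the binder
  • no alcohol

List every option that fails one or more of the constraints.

C, D, E

A: works as a binder, no soy, no fish — OK
B: nothing on the exclusion list — valid
C: has wine, so not alcohol-free — no
D: has fish sauce, so not fish-free — out
E: has soy, so not soy-free — no
F: no soy, no egg — keep
G: every rule checks out — OK
H: no alcohol, no egg — OK
I: only barley, coconut oil and vinegar; none excluded — keep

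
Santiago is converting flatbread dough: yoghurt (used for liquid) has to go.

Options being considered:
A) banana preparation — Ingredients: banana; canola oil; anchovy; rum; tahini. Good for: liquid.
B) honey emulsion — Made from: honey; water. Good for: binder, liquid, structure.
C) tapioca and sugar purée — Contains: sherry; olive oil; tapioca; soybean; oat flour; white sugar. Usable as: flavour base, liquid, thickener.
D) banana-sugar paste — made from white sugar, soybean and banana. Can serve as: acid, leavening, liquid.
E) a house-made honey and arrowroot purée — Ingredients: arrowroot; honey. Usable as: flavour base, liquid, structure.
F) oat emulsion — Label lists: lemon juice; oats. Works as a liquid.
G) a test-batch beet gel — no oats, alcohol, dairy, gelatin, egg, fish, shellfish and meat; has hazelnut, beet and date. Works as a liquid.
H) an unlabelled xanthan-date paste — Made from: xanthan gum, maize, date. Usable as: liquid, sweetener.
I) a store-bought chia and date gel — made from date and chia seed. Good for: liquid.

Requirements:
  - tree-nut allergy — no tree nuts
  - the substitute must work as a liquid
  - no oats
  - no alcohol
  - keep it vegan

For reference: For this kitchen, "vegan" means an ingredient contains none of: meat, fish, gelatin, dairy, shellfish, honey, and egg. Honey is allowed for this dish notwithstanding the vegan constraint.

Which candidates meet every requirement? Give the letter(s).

A: has anchovy, so not vegan; has rum, so not alcohol-free — out
B: honey is permitted under the vegan carve-out; nothing else excluded — valid
C: has sherry, so not alcohol-free; has oat flour, so not oat-free — no
D: nothing on the exclusion list — OK
E: honey is permitted under the vegan carve-out; nothing else excluded — OK
F: has oats, so not oat-free — no
G: has hazelnut, so not tree-nut-free — out
H: only maize, xanthan gum and date; none excluded — OK
I: no alcohol, vegan — keep

B, D, E, H, I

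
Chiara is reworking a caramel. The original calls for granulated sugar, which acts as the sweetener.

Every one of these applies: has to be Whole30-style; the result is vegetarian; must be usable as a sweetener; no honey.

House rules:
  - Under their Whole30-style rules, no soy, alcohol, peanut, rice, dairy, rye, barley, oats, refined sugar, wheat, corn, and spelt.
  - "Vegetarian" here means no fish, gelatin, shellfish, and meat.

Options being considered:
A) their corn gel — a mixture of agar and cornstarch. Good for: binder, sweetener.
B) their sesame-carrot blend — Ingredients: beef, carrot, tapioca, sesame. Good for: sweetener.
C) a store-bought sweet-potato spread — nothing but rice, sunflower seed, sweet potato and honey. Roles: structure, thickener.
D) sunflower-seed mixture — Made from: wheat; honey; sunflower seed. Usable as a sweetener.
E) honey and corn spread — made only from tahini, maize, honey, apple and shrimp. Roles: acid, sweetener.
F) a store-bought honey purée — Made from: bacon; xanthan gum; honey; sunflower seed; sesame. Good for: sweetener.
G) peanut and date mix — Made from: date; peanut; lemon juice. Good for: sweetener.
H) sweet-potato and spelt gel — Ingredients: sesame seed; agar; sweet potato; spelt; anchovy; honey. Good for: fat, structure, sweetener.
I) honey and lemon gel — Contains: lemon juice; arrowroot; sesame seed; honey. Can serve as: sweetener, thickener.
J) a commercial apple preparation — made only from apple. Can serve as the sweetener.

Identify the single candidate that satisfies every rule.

J

A: has cornstarch, so not Whole30-style — no
B: has beef, so not vegetarian — no
C: not usable as a sweetener; has rice, so not Whole30-style (and 1 more) — reject
D: has wheat, so not Whole30-style; has honey, so not honey-free — out
E: has maize, so not Whole30-style; has shrimp, so not vegetarian (and 1 more) — reject
F: has bacon, so not vegetarian; has honey, so not honey-free — reject
G: has peanut, so not Whole30-style — out
H: has spelt, so not Whole30-style; has anchovy, so not vegetarian (and 1 more) — reject
I: has honey, so not honey-free — reject
J: nothing on the exclusion list — valid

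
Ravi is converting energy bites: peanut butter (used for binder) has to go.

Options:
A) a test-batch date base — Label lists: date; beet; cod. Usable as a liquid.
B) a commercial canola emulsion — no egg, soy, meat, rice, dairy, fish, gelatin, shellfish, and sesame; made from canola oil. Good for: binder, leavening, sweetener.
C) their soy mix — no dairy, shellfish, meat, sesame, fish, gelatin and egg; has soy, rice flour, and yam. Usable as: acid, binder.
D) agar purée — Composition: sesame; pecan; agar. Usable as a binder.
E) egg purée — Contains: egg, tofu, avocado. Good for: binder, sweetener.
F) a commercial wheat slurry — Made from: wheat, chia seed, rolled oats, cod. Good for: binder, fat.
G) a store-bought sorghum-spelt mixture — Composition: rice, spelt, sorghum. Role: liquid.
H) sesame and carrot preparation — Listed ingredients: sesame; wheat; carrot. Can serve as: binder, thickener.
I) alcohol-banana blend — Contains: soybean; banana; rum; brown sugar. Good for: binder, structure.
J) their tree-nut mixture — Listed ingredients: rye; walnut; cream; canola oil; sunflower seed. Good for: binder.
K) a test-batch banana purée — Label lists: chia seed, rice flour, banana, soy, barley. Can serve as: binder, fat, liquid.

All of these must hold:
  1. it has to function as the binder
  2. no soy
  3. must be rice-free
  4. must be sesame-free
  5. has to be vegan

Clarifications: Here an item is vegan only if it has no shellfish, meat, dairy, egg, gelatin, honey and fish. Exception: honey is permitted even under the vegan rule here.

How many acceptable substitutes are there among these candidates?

A: not usable as a binder; has cod, so not vegan — out
B: works as a binder, vegan, no soy — valid
C: has rice flour, so not rice-free; has soy, so not soy-free — reject
D: has sesame, so not sesame-free — reject
E: has egg, so not vegan; has tofu, so not soy-free — no
F: has cod, so not vegan — reject
G: not usable as a binder; has rice, so not rice-free — reject
H: has sesame, so not sesame-free — out
I: has soybean, so not soy-free — out
J: has cream, so not vegan — reject
K: has rice flour, so not rice-free; has soy, so not soy-free — no

1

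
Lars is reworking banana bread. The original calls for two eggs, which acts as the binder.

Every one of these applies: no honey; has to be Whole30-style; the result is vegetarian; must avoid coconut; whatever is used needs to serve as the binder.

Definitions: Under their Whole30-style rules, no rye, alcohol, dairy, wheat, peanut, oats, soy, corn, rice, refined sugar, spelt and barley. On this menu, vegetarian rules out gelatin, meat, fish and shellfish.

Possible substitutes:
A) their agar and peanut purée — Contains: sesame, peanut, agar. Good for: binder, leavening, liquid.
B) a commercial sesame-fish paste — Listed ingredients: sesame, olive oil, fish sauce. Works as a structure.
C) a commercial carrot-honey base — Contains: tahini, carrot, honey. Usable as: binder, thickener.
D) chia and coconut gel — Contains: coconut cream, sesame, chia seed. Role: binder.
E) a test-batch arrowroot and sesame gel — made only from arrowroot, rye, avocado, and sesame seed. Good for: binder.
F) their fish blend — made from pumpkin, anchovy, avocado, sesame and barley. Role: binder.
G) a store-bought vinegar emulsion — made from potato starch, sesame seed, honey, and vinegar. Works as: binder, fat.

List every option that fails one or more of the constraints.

A, B, C, D, E, F, G

A: has peanut, so not Whole30-style — out
B: not usable as a binder; has fish sauce, so not vegetarian — out
C: has honey, so not honey-free — out
D: has coconut cream, so not coconut-free — reject
E: has rye, so not Whole30-style — no
F: has barley, so not Whole30-style; has anchovy, so not vegetarian — out
G: has honey, so not honey-free — reject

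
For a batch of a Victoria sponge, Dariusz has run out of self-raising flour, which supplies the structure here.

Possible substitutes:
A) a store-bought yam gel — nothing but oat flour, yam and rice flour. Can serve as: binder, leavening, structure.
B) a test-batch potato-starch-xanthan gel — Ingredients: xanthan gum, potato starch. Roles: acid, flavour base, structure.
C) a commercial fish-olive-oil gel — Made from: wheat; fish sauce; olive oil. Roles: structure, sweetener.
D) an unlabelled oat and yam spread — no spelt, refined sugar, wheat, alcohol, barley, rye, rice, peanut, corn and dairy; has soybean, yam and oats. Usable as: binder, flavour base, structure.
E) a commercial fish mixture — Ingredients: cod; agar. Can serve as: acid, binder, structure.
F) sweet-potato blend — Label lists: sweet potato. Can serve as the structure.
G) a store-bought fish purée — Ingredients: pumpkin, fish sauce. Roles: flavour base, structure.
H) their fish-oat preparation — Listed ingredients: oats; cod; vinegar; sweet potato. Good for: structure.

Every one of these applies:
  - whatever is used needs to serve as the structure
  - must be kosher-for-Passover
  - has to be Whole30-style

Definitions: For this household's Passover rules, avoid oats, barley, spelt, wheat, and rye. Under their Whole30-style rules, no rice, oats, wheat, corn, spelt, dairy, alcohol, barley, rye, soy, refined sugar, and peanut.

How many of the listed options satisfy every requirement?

4

A: has oat flour, so not kosher-for-Passover; has oat flour, so not Whole30-style — no
B: works as a structure, Whole30-style, kosher-for-Passover — keep
C: has wheat, so not kosher-for-Passover; has wheat, so not Whole30-style — out
D: has oats, so not kosher-for-Passover; has oats, so not Whole30-style — out
E: all constraints satisfied — keep
F: works as a structure, kosher-for-Passover, Whole30-style — OK
G: works as a structure, Whole30-style, kosher-for-Passover — keep
H: has oats, so not kosher-for-Passover; has oats, so not Whole30-style — out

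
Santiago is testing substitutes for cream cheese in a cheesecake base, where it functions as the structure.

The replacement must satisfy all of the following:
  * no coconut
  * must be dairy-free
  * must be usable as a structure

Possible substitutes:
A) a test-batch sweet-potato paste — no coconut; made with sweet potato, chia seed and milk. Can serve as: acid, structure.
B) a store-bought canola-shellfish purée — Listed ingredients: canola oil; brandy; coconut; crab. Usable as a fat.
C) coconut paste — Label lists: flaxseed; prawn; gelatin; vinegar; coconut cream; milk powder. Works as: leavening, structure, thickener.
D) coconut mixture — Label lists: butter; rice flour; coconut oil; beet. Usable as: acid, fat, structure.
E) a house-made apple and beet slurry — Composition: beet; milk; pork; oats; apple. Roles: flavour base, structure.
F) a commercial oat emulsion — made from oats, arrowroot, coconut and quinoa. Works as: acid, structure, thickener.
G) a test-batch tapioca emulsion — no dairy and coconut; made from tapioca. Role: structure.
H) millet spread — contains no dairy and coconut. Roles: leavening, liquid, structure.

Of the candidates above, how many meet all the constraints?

2

A: has milk, so not dairy-free — out
B: not usable as a structure; has coconut, so not coconut-free — no
C: has milk powder, so not dairy-free; has coconut cream, so not coconut-free — reject
D: has butter, so not dairy-free; has coconut oil, so not coconut-free — reject
E: has milk, so not dairy-free — reject
F: has coconut, so not coconut-free — out
G: works as a structure, no coconut, no dairy — valid
H: no dairy, no coconut — valid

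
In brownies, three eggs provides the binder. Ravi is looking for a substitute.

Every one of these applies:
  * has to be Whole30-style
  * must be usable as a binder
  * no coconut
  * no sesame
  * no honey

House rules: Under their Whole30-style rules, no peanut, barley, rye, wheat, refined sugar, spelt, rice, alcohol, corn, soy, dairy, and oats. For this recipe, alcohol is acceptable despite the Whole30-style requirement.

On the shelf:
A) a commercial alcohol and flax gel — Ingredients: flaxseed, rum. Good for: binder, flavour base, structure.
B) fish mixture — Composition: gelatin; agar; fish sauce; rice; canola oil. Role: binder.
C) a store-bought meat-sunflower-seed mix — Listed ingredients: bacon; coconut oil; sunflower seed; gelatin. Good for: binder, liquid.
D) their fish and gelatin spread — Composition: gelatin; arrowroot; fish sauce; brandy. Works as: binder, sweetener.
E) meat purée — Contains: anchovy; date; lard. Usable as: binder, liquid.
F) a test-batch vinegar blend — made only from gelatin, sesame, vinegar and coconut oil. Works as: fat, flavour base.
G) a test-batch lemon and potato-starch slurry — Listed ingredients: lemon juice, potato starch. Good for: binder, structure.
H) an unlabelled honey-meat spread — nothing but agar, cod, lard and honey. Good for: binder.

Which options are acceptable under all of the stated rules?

A, D, E, G

A: alcohol is permitted under the Whole30-style carve-out; nothing else excluded — OK
B: has rice, so not Whole30-style — reject
C: has coconut oil, so not coconut-free — reject
D: alcohol is permitted under the Whole30-style carve-out; nothing else excluded — valid
E: no coconut, Whole30-style — valid
F: not usable as a binder; has coconut oil, so not coconut-free (and 1 more) — out
G: only lemon juice and potato starch; none excluded — OK
H: has honey, so not honey-free — out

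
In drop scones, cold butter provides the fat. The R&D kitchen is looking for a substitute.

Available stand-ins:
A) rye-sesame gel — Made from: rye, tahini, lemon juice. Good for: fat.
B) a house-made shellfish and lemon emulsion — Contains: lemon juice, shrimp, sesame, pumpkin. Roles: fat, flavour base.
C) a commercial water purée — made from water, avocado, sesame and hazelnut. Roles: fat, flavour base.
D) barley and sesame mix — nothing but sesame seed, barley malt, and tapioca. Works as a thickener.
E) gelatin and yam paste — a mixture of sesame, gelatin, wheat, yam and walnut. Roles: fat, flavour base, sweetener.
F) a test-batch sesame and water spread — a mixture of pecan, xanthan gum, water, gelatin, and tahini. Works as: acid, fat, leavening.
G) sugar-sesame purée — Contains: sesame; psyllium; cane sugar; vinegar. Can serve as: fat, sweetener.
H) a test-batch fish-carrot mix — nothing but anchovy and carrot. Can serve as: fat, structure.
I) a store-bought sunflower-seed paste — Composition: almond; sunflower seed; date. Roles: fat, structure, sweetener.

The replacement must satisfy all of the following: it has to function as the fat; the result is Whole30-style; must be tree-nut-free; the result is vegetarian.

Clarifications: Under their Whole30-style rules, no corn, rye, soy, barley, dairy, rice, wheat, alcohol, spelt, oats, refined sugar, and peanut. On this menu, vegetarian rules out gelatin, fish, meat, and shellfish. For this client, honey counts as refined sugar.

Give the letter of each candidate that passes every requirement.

A: has rye, so not Whole30-style — reject
B: has shrimp, so not vegetarian — no
C: has hazelnut, so not tree-nut-free — out
D: not usable as a fat; has barley malt, so not Whole30-style — no
E: has wheat, so not Whole30-style; has gelatin, so not vegetarian (and 1 more) — no
F: has gelatin, so not vegetarian; has pecan, so not tree-nut-free — out
G: has cane sugar, so not Whole30-style — no
H: has anchovy, so not vegetarian — reject
I: has almond, so not tree-nut-free — no

none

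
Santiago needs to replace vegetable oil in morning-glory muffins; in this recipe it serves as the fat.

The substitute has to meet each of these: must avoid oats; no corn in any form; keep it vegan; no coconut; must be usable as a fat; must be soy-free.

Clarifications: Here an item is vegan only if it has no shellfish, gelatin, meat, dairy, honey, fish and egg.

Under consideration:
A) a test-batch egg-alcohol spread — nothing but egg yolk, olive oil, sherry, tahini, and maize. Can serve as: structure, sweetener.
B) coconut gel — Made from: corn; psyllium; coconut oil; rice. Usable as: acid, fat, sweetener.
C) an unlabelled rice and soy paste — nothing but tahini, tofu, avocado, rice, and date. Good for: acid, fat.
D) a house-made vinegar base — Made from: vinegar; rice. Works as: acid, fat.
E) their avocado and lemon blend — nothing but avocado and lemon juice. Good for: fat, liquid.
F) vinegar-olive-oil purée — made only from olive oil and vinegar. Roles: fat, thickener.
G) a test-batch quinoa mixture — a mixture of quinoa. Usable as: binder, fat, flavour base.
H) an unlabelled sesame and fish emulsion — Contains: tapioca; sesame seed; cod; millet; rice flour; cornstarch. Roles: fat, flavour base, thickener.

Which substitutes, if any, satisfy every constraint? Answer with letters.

A: not usable as a fat; has egg yolk, so not vegan (and 1 more) — out
B: has coconut oil, so not coconut-free; has corn, so not corn-free — out
C: has tofu, so not soy-free — out
D: only rice and vinegar; none excluded — keep
E: only avocado and lemon juice; none excluded — OK
F: works as a fat, no corn, no coconut — OK
G: only quinoa; none excluded — OK
H: has cod, so not vegan; has cornstarch, so not corn-free — no

D, E, F, G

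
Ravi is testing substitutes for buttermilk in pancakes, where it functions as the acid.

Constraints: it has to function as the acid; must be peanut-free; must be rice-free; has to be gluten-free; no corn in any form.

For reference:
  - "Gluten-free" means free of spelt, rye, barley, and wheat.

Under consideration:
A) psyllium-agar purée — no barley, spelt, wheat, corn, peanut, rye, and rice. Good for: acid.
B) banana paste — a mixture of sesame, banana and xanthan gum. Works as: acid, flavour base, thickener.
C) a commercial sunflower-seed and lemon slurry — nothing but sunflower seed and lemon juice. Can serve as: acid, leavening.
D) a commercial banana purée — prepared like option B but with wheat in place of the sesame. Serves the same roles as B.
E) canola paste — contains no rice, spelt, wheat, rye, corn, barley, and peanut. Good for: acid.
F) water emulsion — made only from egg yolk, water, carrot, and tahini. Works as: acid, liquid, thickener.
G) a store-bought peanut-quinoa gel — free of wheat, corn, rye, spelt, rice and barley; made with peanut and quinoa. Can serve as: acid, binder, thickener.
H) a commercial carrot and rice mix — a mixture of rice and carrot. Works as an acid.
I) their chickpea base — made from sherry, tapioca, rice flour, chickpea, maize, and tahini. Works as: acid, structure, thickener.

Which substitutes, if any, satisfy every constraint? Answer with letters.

A, B, C, E, F

A: no peanut, no corn — keep
B: works as an acid, no rice, no corn — valid
C: every rule checks out — valid
D: has wheat, so not gluten-free — no
E: gluten-free, no corn — OK
F: gluten-free, no rice — valid
G: has peanut, so not peanut-free — out
H: has rice, so not rice-free — out
I: has rice flour, so not rice-free; has maize, so not corn-free — reject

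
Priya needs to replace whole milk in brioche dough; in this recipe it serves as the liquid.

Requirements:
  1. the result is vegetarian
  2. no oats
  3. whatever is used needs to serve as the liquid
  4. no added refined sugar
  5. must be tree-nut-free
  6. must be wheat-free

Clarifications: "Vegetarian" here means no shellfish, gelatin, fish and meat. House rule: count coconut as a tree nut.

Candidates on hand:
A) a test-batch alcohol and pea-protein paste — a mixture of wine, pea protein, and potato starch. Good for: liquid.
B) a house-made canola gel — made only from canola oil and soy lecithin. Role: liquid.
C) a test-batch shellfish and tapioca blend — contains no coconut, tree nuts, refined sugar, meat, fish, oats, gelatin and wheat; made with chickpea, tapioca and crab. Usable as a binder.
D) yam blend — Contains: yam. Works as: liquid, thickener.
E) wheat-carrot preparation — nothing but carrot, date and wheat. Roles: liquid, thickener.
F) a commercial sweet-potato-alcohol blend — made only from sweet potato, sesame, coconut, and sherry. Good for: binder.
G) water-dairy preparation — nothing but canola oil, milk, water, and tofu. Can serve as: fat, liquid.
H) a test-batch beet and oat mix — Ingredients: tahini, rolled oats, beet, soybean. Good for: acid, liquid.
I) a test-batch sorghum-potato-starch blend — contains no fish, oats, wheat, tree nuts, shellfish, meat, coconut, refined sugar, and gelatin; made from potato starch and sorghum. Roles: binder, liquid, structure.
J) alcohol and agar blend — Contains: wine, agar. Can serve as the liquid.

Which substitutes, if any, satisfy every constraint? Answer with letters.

A, B, D, G, I, J

A: nothing on the exclusion list — OK
B: nothing on the exclusion list — valid
C: not usable as a liquid; has crab, so not vegetarian — out
D: every rule checks out — OK
E: has wheat, so not wheat-free — out
F: not usable as a liquid; has coconut, so not tree-nut-free — no
G: milk and tofu etc. — none of it excluded — OK
H: has rolled oats, so not oat-free — no
I: vegetarian, no refined sugar — keep
J: nothing on the exclusion list — valid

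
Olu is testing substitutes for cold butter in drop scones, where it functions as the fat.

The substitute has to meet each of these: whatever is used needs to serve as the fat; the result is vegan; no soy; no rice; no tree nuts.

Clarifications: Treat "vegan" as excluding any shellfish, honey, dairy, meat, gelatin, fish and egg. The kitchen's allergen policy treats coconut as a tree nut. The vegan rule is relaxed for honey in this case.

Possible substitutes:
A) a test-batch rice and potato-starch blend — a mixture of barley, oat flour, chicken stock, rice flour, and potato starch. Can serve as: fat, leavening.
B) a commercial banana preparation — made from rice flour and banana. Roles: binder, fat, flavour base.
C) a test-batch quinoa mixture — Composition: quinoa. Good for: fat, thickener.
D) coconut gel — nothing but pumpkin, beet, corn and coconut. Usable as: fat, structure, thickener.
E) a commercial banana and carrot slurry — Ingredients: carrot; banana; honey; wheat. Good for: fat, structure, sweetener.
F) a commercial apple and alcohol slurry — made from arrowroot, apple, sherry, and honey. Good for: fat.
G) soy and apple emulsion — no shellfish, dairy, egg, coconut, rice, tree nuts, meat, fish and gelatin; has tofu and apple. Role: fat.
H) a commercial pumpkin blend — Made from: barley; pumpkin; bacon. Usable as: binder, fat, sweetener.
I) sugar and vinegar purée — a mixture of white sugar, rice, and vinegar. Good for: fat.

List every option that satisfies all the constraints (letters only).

C, E, F

A: has chicken stock, so not vegan; has rice flour, so not rice-free — out
B: has rice flour, so not rice-free — out
C: only quinoa; none excluded — OK
D: has coconut, so not tree-nut-free — reject
E: honey is permitted under the vegan carve-out; nothing else excluded — valid
F: honey is permitted under the vegan carve-out; nothing else excluded — OK
G: has tofu, so not soy-free — no
H: has bacon, so not vegan — no
I: has rice, so not rice-free — reject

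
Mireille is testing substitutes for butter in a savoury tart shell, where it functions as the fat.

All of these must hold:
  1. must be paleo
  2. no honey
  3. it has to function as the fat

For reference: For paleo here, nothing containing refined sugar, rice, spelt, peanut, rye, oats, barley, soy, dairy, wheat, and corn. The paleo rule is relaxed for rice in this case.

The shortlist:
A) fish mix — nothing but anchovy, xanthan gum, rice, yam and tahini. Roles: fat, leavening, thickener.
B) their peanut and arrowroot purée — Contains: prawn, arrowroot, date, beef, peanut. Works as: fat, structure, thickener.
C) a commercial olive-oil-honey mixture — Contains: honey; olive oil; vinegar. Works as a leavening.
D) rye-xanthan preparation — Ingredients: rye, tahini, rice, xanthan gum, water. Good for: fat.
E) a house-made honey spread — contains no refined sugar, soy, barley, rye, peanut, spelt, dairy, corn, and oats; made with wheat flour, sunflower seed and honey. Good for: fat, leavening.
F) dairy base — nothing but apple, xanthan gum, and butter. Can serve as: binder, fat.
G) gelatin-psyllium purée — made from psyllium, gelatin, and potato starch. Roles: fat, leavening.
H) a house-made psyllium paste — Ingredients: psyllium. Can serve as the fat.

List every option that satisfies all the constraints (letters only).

A, G, H

A: rice is permitted under the paleo carve-out; nothing else excluded — valid
B: has peanut, so not paleo — reject
C: not usable as a fat; has honey, so not honey-free — out
D: has rye, so not paleo — out
E: has wheat flour, so not paleo; has honey, so not honey-free — no
F: has butter, so not paleo — reject
G: only gelatin, potato starch, and psyllium; none excluded — OK
H: all constraints satisfied — valid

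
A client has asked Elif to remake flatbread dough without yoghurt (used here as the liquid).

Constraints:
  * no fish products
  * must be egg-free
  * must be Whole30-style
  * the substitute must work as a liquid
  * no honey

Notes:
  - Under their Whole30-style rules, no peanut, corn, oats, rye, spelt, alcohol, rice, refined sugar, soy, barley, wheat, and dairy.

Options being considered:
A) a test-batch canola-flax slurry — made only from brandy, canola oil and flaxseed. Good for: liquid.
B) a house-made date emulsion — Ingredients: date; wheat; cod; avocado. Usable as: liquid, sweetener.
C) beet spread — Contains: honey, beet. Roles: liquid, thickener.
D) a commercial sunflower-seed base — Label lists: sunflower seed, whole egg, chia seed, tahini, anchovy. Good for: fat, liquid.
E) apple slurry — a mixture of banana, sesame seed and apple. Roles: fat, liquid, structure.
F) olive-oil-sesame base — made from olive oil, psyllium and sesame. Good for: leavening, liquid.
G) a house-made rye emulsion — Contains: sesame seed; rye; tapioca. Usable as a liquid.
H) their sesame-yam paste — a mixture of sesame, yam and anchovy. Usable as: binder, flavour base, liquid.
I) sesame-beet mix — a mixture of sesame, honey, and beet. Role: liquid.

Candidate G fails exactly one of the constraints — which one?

Whole30-style

usable as a liquid: satisfied
Whole30-style: has rye — fails
fish-free: satisfied
honey-free: satisfied
egg-free: satisfied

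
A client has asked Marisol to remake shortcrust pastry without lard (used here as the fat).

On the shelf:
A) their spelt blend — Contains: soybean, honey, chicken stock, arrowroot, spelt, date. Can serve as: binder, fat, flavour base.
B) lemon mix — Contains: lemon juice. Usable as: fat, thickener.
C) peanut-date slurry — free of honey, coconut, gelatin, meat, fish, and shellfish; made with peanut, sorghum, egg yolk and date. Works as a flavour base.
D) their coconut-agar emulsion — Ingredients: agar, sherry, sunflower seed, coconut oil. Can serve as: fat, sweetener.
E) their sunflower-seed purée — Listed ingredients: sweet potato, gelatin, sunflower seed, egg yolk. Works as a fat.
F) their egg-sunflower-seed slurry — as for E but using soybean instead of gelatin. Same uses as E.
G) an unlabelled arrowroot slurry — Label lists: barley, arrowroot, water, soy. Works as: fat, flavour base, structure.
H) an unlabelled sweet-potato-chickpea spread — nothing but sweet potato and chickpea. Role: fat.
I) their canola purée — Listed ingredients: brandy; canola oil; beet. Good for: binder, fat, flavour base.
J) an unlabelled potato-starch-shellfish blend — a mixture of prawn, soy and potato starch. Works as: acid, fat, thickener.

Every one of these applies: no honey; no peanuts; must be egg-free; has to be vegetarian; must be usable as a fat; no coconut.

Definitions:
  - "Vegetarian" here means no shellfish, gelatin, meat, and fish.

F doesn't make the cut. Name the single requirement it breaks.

egg-free

usable as a fat: satisfied
vegetarian: satisfied
peanut-free: satisfied
coconut-free: satisfied
egg-free: has egg yolk — fails
honey-free: satisfied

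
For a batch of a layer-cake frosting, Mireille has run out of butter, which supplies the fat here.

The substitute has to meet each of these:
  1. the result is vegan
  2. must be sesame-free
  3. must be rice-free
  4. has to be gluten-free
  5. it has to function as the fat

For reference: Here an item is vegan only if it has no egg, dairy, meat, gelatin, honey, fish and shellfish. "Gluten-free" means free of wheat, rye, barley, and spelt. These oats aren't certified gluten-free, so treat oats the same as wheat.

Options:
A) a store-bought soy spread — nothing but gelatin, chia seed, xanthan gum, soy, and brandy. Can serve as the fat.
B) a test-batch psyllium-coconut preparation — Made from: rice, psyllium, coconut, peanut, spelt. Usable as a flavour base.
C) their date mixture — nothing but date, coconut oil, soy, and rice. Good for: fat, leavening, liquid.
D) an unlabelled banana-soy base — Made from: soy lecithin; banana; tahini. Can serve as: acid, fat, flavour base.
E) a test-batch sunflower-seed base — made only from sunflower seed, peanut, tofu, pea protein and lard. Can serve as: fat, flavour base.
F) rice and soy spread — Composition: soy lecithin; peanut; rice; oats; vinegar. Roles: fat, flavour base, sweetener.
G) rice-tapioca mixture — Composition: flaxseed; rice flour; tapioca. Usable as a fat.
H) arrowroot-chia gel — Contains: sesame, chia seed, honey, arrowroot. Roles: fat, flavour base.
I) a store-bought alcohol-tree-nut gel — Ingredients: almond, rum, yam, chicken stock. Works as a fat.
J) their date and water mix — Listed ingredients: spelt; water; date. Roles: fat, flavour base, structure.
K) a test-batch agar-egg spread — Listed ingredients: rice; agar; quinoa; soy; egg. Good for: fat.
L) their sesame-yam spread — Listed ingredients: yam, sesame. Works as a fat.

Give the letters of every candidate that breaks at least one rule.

A, B, C, D, E, F, G, H, I, J, K, L

A: has gelatin, so not vegan — reject
B: not usable as a fat; has spelt, so not gluten-free (and 1 more) — no
C: has rice, so not rice-free — no
D: has tahini, so not sesame-free — reject
E: has lard, so not vegan — out
F: has oats, so not gluten-free; has rice, so not rice-free — no
G: has rice flour, so not rice-free — reject
H: has honey, so not vegan; has sesame, so not sesame-free — no
I: has chicken stock, so not vegan — out
J: has spelt, so not gluten-free — out
K: has egg, so not vegan; has rice, so not rice-free — no
L: has sesame, so not sesame-free — no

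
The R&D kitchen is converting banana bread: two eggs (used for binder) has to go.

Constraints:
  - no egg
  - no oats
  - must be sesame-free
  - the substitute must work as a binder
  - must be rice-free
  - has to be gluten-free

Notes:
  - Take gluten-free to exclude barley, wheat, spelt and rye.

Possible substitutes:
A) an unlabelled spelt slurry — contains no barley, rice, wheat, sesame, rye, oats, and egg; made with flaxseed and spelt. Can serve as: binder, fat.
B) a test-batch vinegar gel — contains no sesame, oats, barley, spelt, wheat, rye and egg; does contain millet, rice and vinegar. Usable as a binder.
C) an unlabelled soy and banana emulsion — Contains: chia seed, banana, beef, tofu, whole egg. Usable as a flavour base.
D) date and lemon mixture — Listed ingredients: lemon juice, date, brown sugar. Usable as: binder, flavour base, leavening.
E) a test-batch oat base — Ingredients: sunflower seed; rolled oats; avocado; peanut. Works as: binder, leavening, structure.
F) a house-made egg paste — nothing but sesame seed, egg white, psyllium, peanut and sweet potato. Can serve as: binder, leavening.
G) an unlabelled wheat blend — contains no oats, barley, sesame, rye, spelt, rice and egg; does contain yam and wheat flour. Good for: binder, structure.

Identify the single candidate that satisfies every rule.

A: has spelt, so not gluten-free — out
B: has rice, so not rice-free — reject
C: not usable as a binder; has whole egg, so not egg-free — no
D: only brown sugar, lemon juice, and date; none excluded — keep
E: has rolled oats, so not oat-free — no
F: has egg white, so not egg-free; has sesame seed, so not sesame-free — out
G: has wheat flour, so not gluten-free — reject

D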